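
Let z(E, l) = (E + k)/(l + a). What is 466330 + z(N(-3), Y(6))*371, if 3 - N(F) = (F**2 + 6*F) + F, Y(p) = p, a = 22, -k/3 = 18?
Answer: 1863253/4 ≈ 4.6581e+5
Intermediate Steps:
k = -54 (k = -3*18 = -54)
N(F) = 3 - F**2 - 7*F (N(F) = 3 - ((F**2 + 6*F) + F) = 3 - (F**2 + 7*F) = 3 + (-F**2 - 7*F) = 3 - F**2 - 7*F)
z(E, l) = (-54 + E)/(22 + l) (z(E, l) = (E - 54)/(l + 22) = (-54 + E)/(22 + l))
466330 + z(N(-3), Y(6))*371 = 466330 + ((-54 + (3 - 1*(-3)**2 - 7*(-3)))/(22 + 6))*371 = 466330 + ((-54 + (3 - 1*9 + 21))/28)*371 = 466330 + ((-54 + (3 - 9 + 21))/28)*371 = 466330 + ((-54 + 15)/28)*371 = 466330 + ((1/28)*(-39))*371 = 466330 - 39/28*371 = 466330 - 2067/4 = 1863253/4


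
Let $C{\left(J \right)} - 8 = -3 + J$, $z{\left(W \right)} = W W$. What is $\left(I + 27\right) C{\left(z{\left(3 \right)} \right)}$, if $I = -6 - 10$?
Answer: $154$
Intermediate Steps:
$z{\left(W \right)} = W^{2}$
$C{\left(J \right)} = 5 + J$ ($C{\left(J \right)} = 8 + \left(-3 + J\right) = 5 + J$)
$I = -16$ ($I = -6 - 10 = -16$)
$\left(I + 27\right) C{\left(z{\left(3 \right)} \right)} = \left(-16 + 27\right) \left(5 + 3^{2}\right) = 11 \left(5 + 9\right) = 11 \cdot 14 = 154$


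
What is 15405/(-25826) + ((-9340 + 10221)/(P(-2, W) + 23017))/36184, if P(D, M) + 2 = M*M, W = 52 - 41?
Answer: -6448159791007/10810156998912 ≈ -0.59649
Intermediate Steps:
W = 11
P(D, M) = -2 + M**2 (P(D, M) = -2 + M*M = -2 + M**2)
15405/(-25826) + ((-9340 + 10221)/(P(-2, W) + 23017))/36184 = 15405/(-25826) + ((-9340 + 10221)/((-2 + 11**2) + 23017))/36184 = 15405*(-1/25826) + (881/((-2 + 121) + 23017))*(1/36184) = -15405/25826 + (881/(119 + 23017))*(1/36184) = -15405/25826 + (881/23136)*(1/36184) = -15405/25826 + 881/837153024 = -6448159791007/10810156998912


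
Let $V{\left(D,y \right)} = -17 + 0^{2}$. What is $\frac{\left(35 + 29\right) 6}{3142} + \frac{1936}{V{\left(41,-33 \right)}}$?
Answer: $- \frac{3038192}{26707} \approx -113.76$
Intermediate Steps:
$V{\left(D,y \right)} = -17$ ($V{\left(D,y \right)} = -17 + 0 = -17$)
$\frac{\left(35 + 29\right) 6}{3142} + \frac{1936}{V{\left(41,-33 \right)}} = \frac{\left(35 + 29\right) 6}{3142} + \frac{1936}{-17} = 64 \cdot 6 \cdot \frac{1}{3142} + 1936 \left(- \frac{1}{17}\right) = 384 \cdot \frac{1}{3142} - \frac{1936}{17} = \frac{192}{1571} - \frac{1936}{17} = - \frac{3038192}{26707}$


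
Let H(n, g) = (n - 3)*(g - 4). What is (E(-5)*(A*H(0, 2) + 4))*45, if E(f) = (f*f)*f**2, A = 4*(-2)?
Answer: -1237500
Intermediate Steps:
A = -8
H(n, g) = (-4 + g)*(-3 + n) (H(n, g) = (-3 + n)*(-4 + g) = (-4 + g)*(-3 + n))
E(f) = f**4 (E(f) = f**2*f**2 = f**4)
(E(-5)*(A*H(0, 2) + 4))*45 = ((-5)**4*(-8*(12 - 4*0 - 3*2 + 2*0) + 4))*45 = (625*(-8*(12 + 0 - 6 + 0) + 4))*45 = (625*(-8*6 + 4))*45 = (625*(-48 + 4))*45 = (625*(-44))*45 = -27500*45 = -1237500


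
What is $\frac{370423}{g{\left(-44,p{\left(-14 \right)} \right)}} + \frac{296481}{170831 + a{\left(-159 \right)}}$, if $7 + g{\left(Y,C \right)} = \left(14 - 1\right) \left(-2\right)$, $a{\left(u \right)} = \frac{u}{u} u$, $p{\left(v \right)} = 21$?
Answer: $- \frac{63211050383}{5632176} \approx -11223.0$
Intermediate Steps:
$a{\left(u \right)} = u$ ($a{\left(u \right)} = 1 u = u$)
$g{\left(Y,C \right)} = -33$ ($g{\left(Y,C \right)} = -7 + \left(14 - 1\right) \left(-2\right) = -7 + 13 \left(-2\right) = -7 - 26 = -33$)
$\frac{370423}{g{\left(-44,p{\left(-14 \right)} \right)}} + \frac{296481}{170831 + a{\left(-159 \right)}} = \frac{370423}{-33} + \frac{296481}{170831 - 159} = 370423 \left(- \frac{1}{33}\right) + \frac{296481}{170672} = - \frac{370423}{33} + 296481 \cdot \frac{1}{170672} = - \frac{370423}{33} + \frac{296481}{170672} = - \frac{63211050383}{5632176}$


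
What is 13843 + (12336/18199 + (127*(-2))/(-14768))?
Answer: 1860335341985/134381416 ≈ 13844.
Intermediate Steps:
13843 + (12336/18199 + (127*(-2))/(-14768)) = 13843 + (12336*(1/18199) - 254*(-1/14768)) = 13843 + (12336/18199 + 127/7384) = 13843 + 93400297/134381416 = 1860335341985/134381416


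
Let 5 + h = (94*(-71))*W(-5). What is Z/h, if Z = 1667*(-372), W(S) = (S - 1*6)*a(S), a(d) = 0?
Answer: 620124/5 ≈ 1.2402e+5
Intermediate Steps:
W(S) = 0 (W(S) = (S - 1*6)*0 = (S - 6)*0 = (-6 + S)*0 = 0)
h = -5 (h = -5 + (94*(-71))*0 = -5 - 6674*0 = -5 + 0 = -5)
Z = -620124
Z/h = -620124/(-5) = -620124*(-⅕) = 620124/5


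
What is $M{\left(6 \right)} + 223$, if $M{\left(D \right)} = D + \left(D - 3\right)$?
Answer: $232$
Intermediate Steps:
$M{\left(D \right)} = -3 + 2 D$ ($M{\left(D \right)} = D + \left(-3 + D\right) = -3 + 2 D$)
$M{\left(6 \right)} + 223 = \left(-3 + 2 \cdot 6\right) + 223 = \left(-3 + 12\right) + 223 = 9 + 223 = 232$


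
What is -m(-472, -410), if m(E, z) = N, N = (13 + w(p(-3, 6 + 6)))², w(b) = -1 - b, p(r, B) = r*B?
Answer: -2304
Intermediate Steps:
p(r, B) = B*r
N = 2304 (N = (13 + (-1 - (6 + 6)*(-3)))² = (13 + (-1 - 12*(-3)))² = (13 + (-1 - 1*(-36)))² = (13 + (-1 + 36))² = (13 + 35)² = 48² = 2304)
m(E, z) = 2304
-m(-472, -410) = -1*2304 = -2304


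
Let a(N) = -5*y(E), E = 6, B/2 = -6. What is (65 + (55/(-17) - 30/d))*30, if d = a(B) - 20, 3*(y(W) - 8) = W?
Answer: 222030/119 ≈ 1865.8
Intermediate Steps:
B = -12 (B = 2*(-6) = -12)
y(W) = 8 + W/3
a(N) = -50 (a(N) = -5*(8 + (⅓)*6) = -5*(8 + 2) = -5*10 = -50)
d = -70 (d = -50 - 20 = -70)
(65 + (55/(-17) - 30/d))*30 = (65 + (55/(-17) - 30/(-70)))*30 = (65 + (55*(-1/17) - 30*(-1/70)))*30 = (65 + (-55/17 + 3/7))*30 = (65 - 334/119)*30 = (7401/119)*30 = 222030/119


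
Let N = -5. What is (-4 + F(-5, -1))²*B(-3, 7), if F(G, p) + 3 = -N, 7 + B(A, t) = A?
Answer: -40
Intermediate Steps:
B(A, t) = -7 + A
F(G, p) = 2 (F(G, p) = -3 - 1*(-5) = -3 + 5 = 2)
(-4 + F(-5, -1))²*B(-3, 7) = (-4 + 2)²*(-7 - 3) = (-2)²*(-10) = 4*(-10) = -40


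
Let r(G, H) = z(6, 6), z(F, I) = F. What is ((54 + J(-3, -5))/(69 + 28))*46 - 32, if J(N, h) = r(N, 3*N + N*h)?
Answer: -344/97 ≈ -3.5464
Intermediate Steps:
r(G, H) = 6
J(N, h) = 6
((54 + J(-3, -5))/(69 + 28))*46 - 32 = ((54 + 6)/(69 + 28))*46 - 32 = (60/97)*46 - 32 = 2760/97 - 32 = -344/97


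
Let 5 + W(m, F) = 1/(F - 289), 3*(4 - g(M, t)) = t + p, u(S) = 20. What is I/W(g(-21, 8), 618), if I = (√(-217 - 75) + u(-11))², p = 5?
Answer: -2961/137 - 6580*I*√73/411 ≈ -21.613 - 136.79*I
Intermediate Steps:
g(M, t) = 7/3 - t/3 (g(M, t) = 4 - (t + 5)/3 = 4 - (5 + t)/3 = 4 + (-5/3 - t/3) = 7/3 - t/3)
W(m, F) = -5 + 1/(-289 + F) (W(m, F) = -5 + 1/(F - 289) = -5 + 1/(-289 + F))
I = (20 + 2*I*√73)² (I = (√(-217 - 75) + 20)² = (√(-292) + 20)² = (2*I*√73 + 20)² = (20 + 2*I*√73)² ≈ 108.0 + 683.52*I)
I/W(g(-21, 8), 618) = (108 + 80*I*√73)/(((1446 - 5*618)/(-289 + 618))) = (108 + 80*I*√73)/(((1446 - 3090)/329)) = (108 + 80*I*√73)/(((1/329)*(-1644))) = (108 + 80*I*√73)/(-1644/329) = (108 + 80*I*√73)*(-329/1644) = -2961/137 - 6580*I*√73/411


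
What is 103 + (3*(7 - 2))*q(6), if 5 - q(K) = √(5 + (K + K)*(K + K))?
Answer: 178 - 15*√149 ≈ -5.0983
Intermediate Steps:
q(K) = 5 - √(5 + 4*K²) (q(K) = 5 - √(5 + (K + K)*(K + K)) = 5 - √(5 + (2*K)*(2*K)) = 5 - √(5 + 4*K²))
103 + (3*(7 - 2))*q(6) = 103 + (3*(7 - 2))*(5 - √(5 + 4*6²)) = 103 + (3*5)*(5 - √(5 + 4*36)) = 103 + 15*(5 - √(5 + 144)) = 103 + 15*(5 - √149) = 103 + (75 - 15*√149) = 178 - 15*√149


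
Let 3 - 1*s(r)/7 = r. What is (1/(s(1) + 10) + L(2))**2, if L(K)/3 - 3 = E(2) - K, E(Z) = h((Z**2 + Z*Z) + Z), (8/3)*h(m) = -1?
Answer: 529/144 ≈ 3.6736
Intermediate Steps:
h(m) = -3/8 (h(m) = (3/8)*(-1) = -3/8)
E(Z) = -3/8
s(r) = 21 - 7*r
L(K) = 63/8 - 3*K (L(K) = 9 + 3*(-3/8 - K) = 9 + (-9/8 - 3*K) = 63/8 - 3*K)
(1/(s(1) + 10) + L(2))**2 = (1/((21 - 7*1) + 10) + (63/8 - 3*2))**2 = (1/((21 - 7) + 10) + (63/8 - 6))**2 = (1/(14 + 10) + 15/8)**2 = (1/24 + 15/8)**2 = (23/12)**2 = 529/144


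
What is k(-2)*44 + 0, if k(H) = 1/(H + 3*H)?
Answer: -11/2 ≈ -5.5000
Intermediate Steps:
k(H) = 1/(4*H)
k(-2)*44 + 0 = ((¼)/(-2))*44 + 0 = ((¼)*(-½))*44 + 0 = -⅛*44 + 0 = -11/2 + 0 = -11/2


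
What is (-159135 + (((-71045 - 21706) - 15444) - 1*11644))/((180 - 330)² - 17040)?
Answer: -139487/2730 ≈ -51.094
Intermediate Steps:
(-159135 + (((-71045 - 21706) - 15444) - 1*11644))/((180 - 330)² - 17040) = (-159135 + ((-92751 - 15444) - 11644))/((-150)² - 17040) = (-159135 + (-108195 - 11644))/(22500 - 17040) = (-159135 - 119839)/5460 = -278974*1/5460 = -139487/2730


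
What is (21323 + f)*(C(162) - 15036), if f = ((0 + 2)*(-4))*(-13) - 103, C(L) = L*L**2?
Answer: 90338955408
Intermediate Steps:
C(L) = L**3
f = 1 (f = (2*(-4))*(-13) - 103 = -8*(-13) - 103 = 104 - 103 = 1)
(21323 + f)*(C(162) - 15036) = (21323 + 1)*(162**3 - 15036) = 21324*(4251528 - 15036) = 21324*4236492 = 90338955408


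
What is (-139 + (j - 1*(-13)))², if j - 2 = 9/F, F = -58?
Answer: 51854401/3364 ≈ 15415.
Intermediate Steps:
j = 107/58 (j = 2 + 9/(-58) = 2 + 9*(-1/58) = 2 - 9/58 = 107/58 ≈ 1.8448)
(-139 + (j - 1*(-13)))² = (-139 + (107/58 - 1*(-13)))² = (-139 + (107/58 + 13))² = (-139 + 861/58)² = (-7201/58)² = 51854401/3364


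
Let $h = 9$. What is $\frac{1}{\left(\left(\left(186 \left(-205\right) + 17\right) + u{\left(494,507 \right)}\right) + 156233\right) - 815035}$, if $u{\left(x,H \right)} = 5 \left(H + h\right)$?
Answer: $- \frac{1}{694335} \approx -1.4402 \cdot 10^{-6}$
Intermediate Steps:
$u{\left(x,H \right)} = 45 + 5 H$ ($u{\left(x,H \right)} = 5 \left(H + 9\right) = 5 \left(9 + H\right) = 45 + 5 H$)
$\frac{1}{\left(\left(\left(186 \left(-205\right) + 17\right) + u{\left(494,507 \right)}\right) + 156233\right) - 815035} = \frac{1}{\left(\left(\left(186 \left(-205\right) + 17\right) + \left(45 + 5 \cdot 507\right)\right) + 156233\right) - 815035} = \frac{1}{\left(\left(\left(-38130 + 17\right) + \left(45 + 2535\right)\right) + 156233\right) - 815035} = \frac{1}{\left(\left(-38113 + 2580\right) + 156233\right) - 815035} = \frac{1}{\left(-35533 + 156233\right) - 815035} = \frac{1}{120700 - 815035} = \frac{1}{-694335} = - \frac{1}{694335}$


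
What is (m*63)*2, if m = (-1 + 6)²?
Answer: 3150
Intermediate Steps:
m = 25 (m = 5² = 25)
(m*63)*2 = (25*63)*2 = 1575*2 = 3150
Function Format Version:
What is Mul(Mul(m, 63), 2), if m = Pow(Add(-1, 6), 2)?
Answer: 3150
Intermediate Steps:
m = 25 (m = Pow(5, 2) = 25)
Mul(Mul(m, 63), 2) = Mul(Mul(25, 63), 2) = Mul(1575, 2) = 3150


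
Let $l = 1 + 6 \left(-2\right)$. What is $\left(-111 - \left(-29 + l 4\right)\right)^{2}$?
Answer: $1444$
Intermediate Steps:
$l = -11$ ($l = 1 - 12 = -11$)
$\left(-111 - \left(-29 + l 4\right)\right)^{2} = \left(-111 - \left(-29 - 44\right)\right)^{2} = \left(-111 + \left(29 - -44\right)\right)^{2} = \left(-111 + \left(29 + 44\right)\right)^{2} = \left(-111 + 73\right)^{2} = \left(-38\right)^{2} = 1444$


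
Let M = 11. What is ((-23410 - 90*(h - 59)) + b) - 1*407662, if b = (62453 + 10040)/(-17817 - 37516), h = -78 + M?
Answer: -23225103249/55333 ≈ -4.1973e+5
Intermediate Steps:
h = -67 (h = -78 + 11 = -67)
b = -72493/55333 (b = 72493/(-55333) = 72493*(-1/55333) = -72493/55333 ≈ -1.3101)
((-23410 - 90*(h - 59)) + b) - 1*407662 = ((-23410 - 90*(-67 - 59)) - 72493/55333) - 1*407662 = ((-23410 - 90*(-126)) - 72493/55333) - 407662 = ((-23410 + 11340) - 72493/55333) - 407662 = (-12070 - 72493/55333) - 407662 = -667941803/55333 - 407662 = -23225103249/55333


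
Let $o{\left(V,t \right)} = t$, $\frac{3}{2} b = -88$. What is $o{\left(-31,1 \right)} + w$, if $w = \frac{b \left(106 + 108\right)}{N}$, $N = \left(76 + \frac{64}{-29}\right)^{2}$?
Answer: $- \frac{10477}{8025} \approx -1.3055$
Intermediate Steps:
$b = - \frac{176}{3}$ ($b = \frac{2}{3} \left(-88\right) = - \frac{176}{3} \approx -58.667$)
$N = \frac{4579600}{841}$ ($N = \left(76 + 64 \left(- \frac{1}{29}\right)\right)^{2} = \left(76 - \frac{64}{29}\right)^{2} = \left(\frac{2140}{29}\right)^{2} = \frac{4579600}{841} \approx 5445.4$)
$w = - \frac{18502}{8025}$ ($w = \frac{\left(- \frac{176}{3}\right) \left(106 + 108\right)}{\frac{4579600}{841}} = \left(- \frac{176}{3}\right) 214 \cdot \frac{841}{4579600} = \left(- \frac{37664}{3}\right) \frac{841}{4579600} = - \frac{18502}{8025} \approx -2.3055$)
$o{\left(-31,1 \right)} + w = 1 - \frac{18502}{8025} = - \frac{10477}{8025}$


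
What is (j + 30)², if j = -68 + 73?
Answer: 1225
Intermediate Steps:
j = 5
(j + 30)² = (5 + 30)² = 35² = 1225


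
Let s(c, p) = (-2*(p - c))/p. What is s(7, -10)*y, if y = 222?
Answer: -3774/5 ≈ -754.80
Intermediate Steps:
s(c, p) = (-2*p + 2*c)/p
s(7, -10)*y = (-2 + 2*7/(-10))*222 = (-2 + 2*7*(-⅒))*222 = (-2 - 7/5)*222 = -17/5*222 = -3774/5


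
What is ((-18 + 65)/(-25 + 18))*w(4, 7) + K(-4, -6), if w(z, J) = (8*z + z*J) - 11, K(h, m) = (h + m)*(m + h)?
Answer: -229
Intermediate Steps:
K(h, m) = (h + m)² (K(h, m) = (h + m)*(h + m) = (h + m)²)
w(z, J) = -11 + 8*z + J*z (w(z, J) = (8*z + J*z) - 11 = -11 + 8*z + J*z)
((-18 + 65)/(-25 + 18))*w(4, 7) + K(-4, -6) = ((-18 + 65)/(-25 + 18))*(-11 + 8*4 + 7*4) + (-4 - 6)² = (47/(-7))*(-11 + 32 + 28) + (-10)² = (47*(-⅐))*49 + 100 = -47/7*49 + 100 = -329 + 100 = -229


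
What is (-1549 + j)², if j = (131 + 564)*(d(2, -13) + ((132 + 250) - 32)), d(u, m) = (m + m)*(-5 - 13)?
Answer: 321444775521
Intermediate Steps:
d(u, m) = -36*m (d(u, m) = (2*m)*(-18) = -36*m)
j = 568510 (j = (131 + 564)*(-36*(-13) + ((132 + 250) - 32)) = 695*(468 + (382 - 32)) = 695*(468 + 350) = 695*818 = 568510)
(-1549 + j)² = (-1549 + 568510)² = 566961² = 321444775521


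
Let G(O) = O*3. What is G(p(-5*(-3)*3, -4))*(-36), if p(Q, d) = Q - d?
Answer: -5292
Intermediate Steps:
G(O) = 3*O
G(p(-5*(-3)*3, -4))*(-36) = (3*(-5*(-3)*3 - 1*(-4)))*(-36) = (3*(15*3 + 4))*(-36) = (3*(45 + 4))*(-36) = (3*49)*(-36) = 147*(-36) = -5292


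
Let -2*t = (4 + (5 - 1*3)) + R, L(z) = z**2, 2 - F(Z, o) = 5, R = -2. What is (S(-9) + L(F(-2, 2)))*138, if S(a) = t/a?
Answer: 3818/3 ≈ 1272.7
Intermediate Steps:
F(Z, o) = -3 (F(Z, o) = 2 - 1*5 = 2 - 5 = -3)
t = -2 (t = -((4 + (5 - 1*3)) - 2)/2 = -((4 + (5 - 3)) - 2)/2 = -((4 + 2) - 2)/2 = -(6 - 2)/2 = -1/2*4 = -2)
S(a) = -2/a
(S(-9) + L(F(-2, 2)))*138 = (-2/(-9) + (-3)**2)*138 = (-2*(-1/9) + 9)*138 = (2/9 + 9)*138 = (83/9)*138 = 3818/3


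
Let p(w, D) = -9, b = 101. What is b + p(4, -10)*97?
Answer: -772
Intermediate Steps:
b + p(4, -10)*97 = 101 - 9*97 = 101 - 873 = -772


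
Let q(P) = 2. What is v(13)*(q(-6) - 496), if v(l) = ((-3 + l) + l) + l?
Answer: -17784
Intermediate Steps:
v(l) = -3 + 3*l (v(l) = (-3 + 2*l) + l = -3 + 3*l)
v(13)*(q(-6) - 496) = (-3 + 3*13)*(2 - 496) = (-3 + 39)*(-494) = 36*(-494) = -17784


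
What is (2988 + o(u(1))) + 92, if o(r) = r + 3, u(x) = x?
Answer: 3084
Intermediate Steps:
o(r) = 3 + r
(2988 + o(u(1))) + 92 = (2988 + (3 + 1)) + 92 = (2988 + 4) + 92 = 2992 + 92 = 3084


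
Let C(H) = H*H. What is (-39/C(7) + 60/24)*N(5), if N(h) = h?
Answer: 835/98 ≈ 8.5204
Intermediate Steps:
C(H) = H²
(-39/C(7) + 60/24)*N(5) = (-39/(7²) + 60/24)*5 = (-39/49 + 60*(1/24))*5 = (-39*1/49 + 5/2)*5 = (-39/49 + 5/2)*5 = (167/98)*5 = 835/98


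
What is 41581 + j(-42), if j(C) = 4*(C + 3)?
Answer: 41425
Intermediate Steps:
j(C) = 12 + 4*C (j(C) = 4*(3 + C) = 12 + 4*C)
41581 + j(-42) = 41581 + (12 + 4*(-42)) = 41581 + (12 - 168) = 41581 - 156 = 41425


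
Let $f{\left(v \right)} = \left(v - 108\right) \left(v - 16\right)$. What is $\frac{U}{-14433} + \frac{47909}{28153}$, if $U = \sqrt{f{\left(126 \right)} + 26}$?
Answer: $\frac{47909}{28153} - \frac{\sqrt{2006}}{14433} \approx 1.6986$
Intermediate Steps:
$f{\left(v \right)} = \left(-108 + v\right) \left(-16 + v\right)$
$U = \sqrt{2006}$ ($U = \sqrt{\left(1728 + 126^{2} - 15624\right) + 26} = \sqrt{\left(1728 + 15876 - 15624\right) + 26} = \sqrt{1980 + 26} = \sqrt{2006} \approx 44.788$)
$\frac{U}{-14433} + \frac{47909}{28153} = \frac{\sqrt{2006}}{-14433} + \frac{47909}{28153} = \sqrt{2006} \left(- \frac{1}{14433}\right) + 47909 \cdot \frac{1}{28153} = - \frac{\sqrt{2006}}{14433} + \frac{47909}{28153} = \frac{47909}{28153} - \frac{\sqrt{2006}}{14433}$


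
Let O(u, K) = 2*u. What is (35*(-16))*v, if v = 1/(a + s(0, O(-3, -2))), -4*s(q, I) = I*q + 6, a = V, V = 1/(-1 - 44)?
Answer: 50400/137 ≈ 367.88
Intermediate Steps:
V = -1/45 (V = 1/(-45) = -1/45 ≈ -0.022222)
a = -1/45 ≈ -0.022222
s(q, I) = -3/2 - I*q/4 (s(q, I) = -(I*q + 6)/4 = -(6 + I*q)/4 = -3/2 - I*q/4)
v = -90/137 (v = 1/(-1/45 + (-3/2 - ¼*2*(-3)*0)) = 1/(-1/45 + (-3/2 - ¼*(-6)*0)) = 1/(-1/45 + (-3/2 + 0)) = 1/(-1/45 - 3/2) = 1/(-137/90) = -90/137 ≈ -0.65693)
(35*(-16))*v = (35*(-16))*(-90/137) = -560*(-90/137) = 50400/137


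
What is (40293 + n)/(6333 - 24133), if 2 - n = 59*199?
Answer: -14277/8900 ≈ -1.6042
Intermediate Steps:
n = -11739 (n = 2 - 59*199 = 2 - 1*11741 = 2 - 11741 = -11739)
(40293 + n)/(6333 - 24133) = (40293 - 11739)/(6333 - 24133) = 28554/(-17800) = 28554*(-1/17800) = -14277/8900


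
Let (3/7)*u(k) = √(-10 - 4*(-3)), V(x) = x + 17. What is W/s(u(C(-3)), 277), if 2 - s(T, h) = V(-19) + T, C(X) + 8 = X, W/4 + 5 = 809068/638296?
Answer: -21441708/1835101 - 12507663*√2/1835101 ≈ -21.323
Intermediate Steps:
W = -1191206/79787 (W = -20 + 4*(809068/638296) = -20 + 4*(809068*(1/638296)) = -20 + 4*(202267/159574) = -20 + 404534/79787 = -1191206/79787 ≈ -14.930)
V(x) = 17 + x
C(X) = -8 + X
u(k) = 7*√2/3 (u(k) = 7*√(-10 - 4*(-3))/3 = 7*√(-10 + 12)/3 = 7*√2/3)
s(T, h) = 4 - T (s(T, h) = 2 - ((17 - 19) + T) = 2 - (-2 + T) = 2 + (2 - T) = 4 - T)
W/s(u(C(-3)), 277) = -1191206/(79787*(4 - 7*√2/3))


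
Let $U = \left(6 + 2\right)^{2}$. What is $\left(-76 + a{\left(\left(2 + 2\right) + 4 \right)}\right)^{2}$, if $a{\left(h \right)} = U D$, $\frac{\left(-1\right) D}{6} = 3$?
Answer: $1507984$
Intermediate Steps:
$D = -18$ ($D = \left(-6\right) 3 = -18$)
$U = 64$ ($U = 8^{2} = 64$)
$a{\left(h \right)} = -1152$ ($a{\left(h \right)} = 64 \left(-18\right) = -1152$)
$\left(-76 + a{\left(\left(2 + 2\right) + 4 \right)}\right)^{2} = \left(-76 - 1152\right)^{2} = \left(-1228\right)^{2} = 1507984$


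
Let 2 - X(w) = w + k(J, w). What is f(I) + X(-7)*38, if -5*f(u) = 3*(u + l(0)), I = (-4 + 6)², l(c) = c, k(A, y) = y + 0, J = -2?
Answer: 3028/5 ≈ 605.60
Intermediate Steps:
k(A, y) = y
X(w) = 2 - 2*w (X(w) = 2 - (w + w) = 2 - 2*w)
I = 4 (I = 2² = 4)
f(u) = -3*u/5 (f(u) = -3*(u + 0)/5 = -3*u/5)
f(I) + X(-7)*38 = -⅗*4 + (2 - 2*(-7))*38 = -12/5 + (2 + 14)*38 = -12/5 + 16*38 = -12/5 + 608 = 3028/5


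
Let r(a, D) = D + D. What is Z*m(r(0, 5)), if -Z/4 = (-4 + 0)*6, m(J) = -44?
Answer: -4224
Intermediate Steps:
r(a, D) = 2*D
Z = 96 (Z = -4*(-4 + 0)*6 = -(-16)*6 = -4*(-24) = 96)
Z*m(r(0, 5)) = 96*(-44) = -4224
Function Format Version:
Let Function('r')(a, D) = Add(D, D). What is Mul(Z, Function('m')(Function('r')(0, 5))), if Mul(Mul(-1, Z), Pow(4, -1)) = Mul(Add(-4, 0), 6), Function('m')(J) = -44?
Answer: -4224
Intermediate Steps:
Function('r')(a, D) = Mul(2, D)
Z = 96 (Z = Mul(-4, Mul(Add(-4, 0), 6)) = Mul(-4, Mul(-4, 6)) = Mul(-4, -24) = 96)
Mul(Z, Function('m')(Function('r')(0, 5))) = Mul(96, -44) = -4224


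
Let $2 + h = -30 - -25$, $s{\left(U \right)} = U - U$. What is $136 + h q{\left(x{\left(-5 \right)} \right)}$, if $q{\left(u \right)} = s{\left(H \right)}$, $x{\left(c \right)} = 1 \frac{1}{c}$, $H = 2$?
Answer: $136$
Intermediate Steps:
$x{\left(c \right)} = \frac{1}{c}$
$s{\left(U \right)} = 0$
$q{\left(u \right)} = 0$
$h = -7$ ($h = -2 - 5 = -7$)
$136 + h q{\left(x{\left(-5 \right)} \right)} = 136 - 0 = 136 + 0 = 136$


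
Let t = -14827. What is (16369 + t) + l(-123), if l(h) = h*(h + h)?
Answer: 31800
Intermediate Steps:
l(h) = 2*h**2 (l(h) = h*(2*h) = 2*h**2)
(16369 + t) + l(-123) = (16369 - 14827) + 2*(-123)**2 = 1542 + 2*15129 = 1542 + 30258 = 31800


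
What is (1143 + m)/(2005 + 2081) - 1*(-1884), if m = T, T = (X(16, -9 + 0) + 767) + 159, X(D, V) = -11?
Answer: 1283347/681 ≈ 1884.5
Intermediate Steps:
T = 915 (T = (-11 + 767) + 159 = 756 + 159 = 915)
m = 915
(1143 + m)/(2005 + 2081) - 1*(-1884) = (1143 + 915)/(2005 + 2081) - 1*(-1884) = 2058/4086 + 1884 = 2058*(1/4086) + 1884 = 343/681 + 1884 = 1283347/681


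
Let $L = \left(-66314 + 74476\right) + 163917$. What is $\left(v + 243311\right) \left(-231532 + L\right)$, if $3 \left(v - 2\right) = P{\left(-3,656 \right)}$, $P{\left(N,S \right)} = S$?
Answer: $- \frac{43436064535}{3} \approx -1.4479 \cdot 10^{10}$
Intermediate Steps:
$v = \frac{662}{3}$ ($v = 2 + \frac{1}{3} \cdot 656 = 2 + \frac{656}{3} = \frac{662}{3} \approx 220.67$)
$L = 172079$ ($L = 8162 + 163917 = 172079$)
$\left(v + 243311\right) \left(-231532 + L\right) = \left(\frac{662}{3} + 243311\right) \left(-231532 + 172079\right) = \frac{730595}{3} \left(-59453\right) = - \frac{43436064535}{3}$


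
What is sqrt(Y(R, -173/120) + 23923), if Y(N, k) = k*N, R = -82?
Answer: sqrt(21637095)/30 ≈ 155.05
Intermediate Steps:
Y(N, k) = N*k
sqrt(Y(R, -173/120) + 23923) = sqrt(-(-14186)/120 + 23923) = sqrt(-82*(-173/120) + 23923) = sqrt(7093/60 + 23923) = sqrt(1442473/60) = sqrt(21637095)/30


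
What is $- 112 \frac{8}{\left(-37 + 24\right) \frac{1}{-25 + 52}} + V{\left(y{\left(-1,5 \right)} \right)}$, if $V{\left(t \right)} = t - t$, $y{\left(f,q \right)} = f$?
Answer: $\frac{24192}{13} \approx 1860.9$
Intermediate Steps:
$V{\left(t \right)} = 0$
$- 112 \frac{8}{\left(-37 + 24\right) \frac{1}{-25 + 52}} + V{\left(y{\left(-1,5 \right)} \right)} = - 112 \frac{8}{\left(-37 + 24\right) \frac{1}{-25 + 52}} + 0 = - 112 \frac{8}{\left(-13\right) \frac{1}{27}} + 0 = - 112 \frac{8}{- \frac{13}{27}} + 0 = - 112 \cdot 8 \left(- \frac{27}{13}\right) + 0 = \left(-112\right) \left(- \frac{216}{13}\right) + 0 = \frac{24192}{13} + 0 = \frac{24192}{13}$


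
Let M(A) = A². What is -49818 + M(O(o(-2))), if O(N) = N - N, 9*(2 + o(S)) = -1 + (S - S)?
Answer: -49818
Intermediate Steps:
o(S) = -19/9 (o(S) = -2 + (-1 + (S - S))/9 = -2 + (-1 + 0)/9 = -2 + (⅑)*(-1) = -2 - ⅑ = -19/9)
O(N) = 0
-49818 + M(O(o(-2))) = -49818 + 0² = -49818 + 0 = -49818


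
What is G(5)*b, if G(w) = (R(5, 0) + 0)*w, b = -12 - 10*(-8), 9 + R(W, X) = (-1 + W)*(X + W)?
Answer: 3740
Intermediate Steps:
R(W, X) = -9 + (-1 + W)*(W + X) (R(W, X) = -9 + (-1 + W)*(X + W) = -9 + (-1 + W)*(W + X))
b = 68 (b = -12 + 80 = 68)
G(w) = 11*w (G(w) = ((-9 + 5² - 1*5 - 1*0 + 5*0) + 0)*w = ((-9 + 25 - 5 + 0 + 0) + 0)*w = (11 + 0)*w = 11*w)
G(5)*b = (11*5)*68 = 55*68 = 3740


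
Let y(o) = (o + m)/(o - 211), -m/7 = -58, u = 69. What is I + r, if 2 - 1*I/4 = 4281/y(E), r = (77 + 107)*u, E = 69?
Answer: 8466008/475 ≈ 17823.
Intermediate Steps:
m = 406 (m = -7*(-58) = 406)
r = 12696 (r = (77 + 107)*69 = 184*69 = 12696)
y(o) = (406 + o)/(-211 + o) (y(o) = (o + 406)/(o - 211) = (406 + o)/(-211 + o))
I = 2435408/475 (I = 8 - 17124/((406 + 69)/(-211 + 69)) = 8 - 17124/(475/(-142)) = 8 - 17124/((-1/142*475)) = 8 - 17124/(-475/142) = 8 - 17124*(-142)/475 = 8 - 4*(-607902/475) = 8 + 2431608/475 = 2435408/475 ≈ 5127.2)
I + r = 2435408/475 + 12696 = 8466008/475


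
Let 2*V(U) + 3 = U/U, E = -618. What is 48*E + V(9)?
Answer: -29665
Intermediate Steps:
V(U) = -1 (V(U) = -3/2 + (U/U)/2 = -3/2 + (1/2)*1 = -3/2 + 1/2 = -1)
48*E + V(9) = 48*(-618) - 1 = -29664 - 1 = -29665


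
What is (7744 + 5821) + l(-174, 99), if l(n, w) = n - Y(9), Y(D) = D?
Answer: 13382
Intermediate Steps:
l(n, w) = -9 + n (l(n, w) = n - 1*9 = n - 9 = -9 + n)
(7744 + 5821) + l(-174, 99) = (7744 + 5821) + (-9 - 174) = 13565 - 183 = 13382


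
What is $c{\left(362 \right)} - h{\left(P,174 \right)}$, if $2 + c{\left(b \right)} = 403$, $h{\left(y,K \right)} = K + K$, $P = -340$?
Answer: $53$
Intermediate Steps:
$h{\left(y,K \right)} = 2 K$
$c{\left(b \right)} = 401$ ($c{\left(b \right)} = -2 + 403 = 401$)
$c{\left(362 \right)} - h{\left(P,174 \right)} = 401 - 2 \cdot 174 = 401 - 348 = 53$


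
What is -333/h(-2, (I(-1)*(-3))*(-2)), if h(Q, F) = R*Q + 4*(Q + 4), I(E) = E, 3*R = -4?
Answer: -999/32 ≈ -31.219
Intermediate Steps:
R = -4/3 (R = (1/3)*(-4) = -4/3 ≈ -1.3333)
h(Q, F) = 16 + 8*Q/3 (h(Q, F) = -4*Q/3 + 4*(Q + 4) = -4*Q/3 + 4*(4 + Q) = -4*Q/3 + (16 + 4*Q) = 16 + 8*Q/3)
-333/h(-2, (I(-1)*(-3))*(-2)) = -333/(16 + (8/3)*(-2)) = -333/(16 - 16/3) = -333/32/3 = -333*3/32 = -999/32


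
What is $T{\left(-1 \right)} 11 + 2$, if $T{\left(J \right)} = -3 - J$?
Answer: $-20$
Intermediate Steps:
$T{\left(-1 \right)} 11 + 2 = \left(-3 - -1\right) 11 + 2 = \left(-3 + 1\right) 11 + 2 = \left(-2\right) 11 + 2 = -22 + 2 = -20$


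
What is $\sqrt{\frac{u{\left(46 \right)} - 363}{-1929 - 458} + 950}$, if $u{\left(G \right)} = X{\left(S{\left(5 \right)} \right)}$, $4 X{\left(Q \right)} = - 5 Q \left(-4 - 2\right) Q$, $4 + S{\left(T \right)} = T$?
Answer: $\frac{\sqrt{21654916514}}{4774} \approx 30.824$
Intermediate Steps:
$S{\left(T \right)} = -4 + T$
$X{\left(Q \right)} = \frac{15 Q^{2}}{2}$ ($X{\left(Q \right)} = \frac{- 5 Q \left(-4 - 2\right) Q}{4} = \frac{- 5 Q \left(-6\right) Q}{4} = \frac{- 5 \left(- 6 Q\right) Q}{4} = \frac{30 Q Q}{4} = \frac{30 Q^{2}}{4} = \frac{15 Q^{2}}{2}$)
$u{\left(G \right)} = \frac{15}{2}$ ($u{\left(G \right)} = \frac{15 \left(-4 + 5\right)^{2}}{2} = \frac{15 \cdot 1^{2}}{2} = \frac{15}{2} \cdot 1 = \frac{15}{2}$)
$\sqrt{\frac{u{\left(46 \right)} - 363}{-1929 - 458} + 950} = \sqrt{\frac{\frac{15}{2} - 363}{-1929 - 458} + 950} = \sqrt{\frac{\frac{15}{2} + \left(-1188 + 825\right)}{-2387} + 950} = \sqrt{\left(\frac{15}{2} - 363\right) \left(- \frac{1}{2387}\right) + 950} = \sqrt{\left(- \frac{711}{2}\right) \left(- \frac{1}{2387}\right) + 950} = \sqrt{\frac{711}{4774} + 950} = \sqrt{\frac{4536011}{4774}} = \frac{\sqrt{21654916514}}{4774}$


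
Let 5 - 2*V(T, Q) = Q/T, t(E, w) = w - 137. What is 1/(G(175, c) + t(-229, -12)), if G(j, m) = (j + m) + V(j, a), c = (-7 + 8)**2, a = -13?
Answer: 175/5169 ≈ 0.033856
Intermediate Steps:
c = 1 (c = 1**2 = 1)
t(E, w) = -137 + w
V(T, Q) = 5/2 - Q/(2*T)
G(j, m) = j + m + (13 + 5*j)/(2*j) (G(j, m) = (j + m) + (-1*(-13) + 5*j)/(2*j) = (j + m) + (13 + 5*j)/(2*j) = j + m + (13 + 5*j)/(2*j))
1/(G(175, c) + t(-229, -12)) = 1/((5/2 + 175 + 1 + (13/2)/175) + (-137 - 12)) = 1/((5/2 + 175 + 1 + (13/2)*(1/175)) - 149) = 1/((5/2 + 175 + 1 + 13/350) - 149) = 1/(31244/175 - 149) = 1/(5169/175) = 175/5169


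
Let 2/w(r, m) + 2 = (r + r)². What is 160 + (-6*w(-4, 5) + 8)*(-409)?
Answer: -94018/31 ≈ -3032.8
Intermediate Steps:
w(r, m) = 2/(-2 + 4*r²) (w(r, m) = 2/(-2 + (r + r)²) = 2/(-2 + (2*r)²) = 2/(-2 + 4*r²))
160 + (-6*w(-4, 5) + 8)*(-409) = 160 + (-6/(-1 + 2*(-4)²) + 8)*(-409) = 160 + (-6/(-1 + 2*16) + 8)*(-409) = 160 + (-6/(-1 + 32) + 8)*(-409) = 160 + (-6/31 + 8)*(-409) = 160 + (242/31)*(-409) = 160 - 98978/31 = -94018/31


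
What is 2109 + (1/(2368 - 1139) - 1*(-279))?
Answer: 2934853/1229 ≈ 2388.0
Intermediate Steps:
2109 + (1/(2368 - 1139) - 1*(-279)) = 2109 + (1/1229 + 279) = 2109 + 342892/1229 = 2934853/1229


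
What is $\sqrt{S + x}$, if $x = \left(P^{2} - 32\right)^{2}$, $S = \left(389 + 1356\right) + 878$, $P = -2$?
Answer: $\sqrt{3407} \approx 58.37$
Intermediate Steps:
$S = 2623$ ($S = 1745 + 878 = 2623$)
$x = 784$ ($x = \left(\left(-2\right)^{2} - 32\right)^{2} = \left(4 - 32\right)^{2} = \left(-28\right)^{2} = 784$)
$\sqrt{S + x} = \sqrt{2623 + 784} = \sqrt{3407}$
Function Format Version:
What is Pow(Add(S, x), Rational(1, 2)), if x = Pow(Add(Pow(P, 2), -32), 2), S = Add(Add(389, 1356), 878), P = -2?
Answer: Pow(3407, Rational(1, 2)) ≈ 58.370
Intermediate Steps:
S = 2623 (S = Add(1745, 878) = 2623)
x = 784 (x = Pow(Add(Pow(-2, 2), -32), 2) = Pow(Add(4, -32), 2) = Pow(-28, 2) = 784)
Pow(Add(S, x), Rational(1, 2)) = Pow(Add(2623, 784), Rational(1, 2)) = Pow(3407, Rational(1, 2))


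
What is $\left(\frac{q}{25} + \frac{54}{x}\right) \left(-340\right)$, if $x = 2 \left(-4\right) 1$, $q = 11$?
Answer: $\frac{10727}{5} \approx 2145.4$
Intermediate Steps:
$x = -8$ ($x = \left(-8\right) 1 = -8$)
$\left(\frac{q}{25} + \frac{54}{x}\right) \left(-340\right) = \left(\frac{11}{25} + \frac{54}{-8}\right) \left(-340\right) = \left(11 \cdot \frac{1}{25} + 54 \left(- \frac{1}{8}\right)\right) \left(-340\right) = \left(\frac{11}{25} - \frac{27}{4}\right) \left(-340\right) = \left(- \frac{631}{100}\right) \left(-340\right) = \frac{10727}{5}$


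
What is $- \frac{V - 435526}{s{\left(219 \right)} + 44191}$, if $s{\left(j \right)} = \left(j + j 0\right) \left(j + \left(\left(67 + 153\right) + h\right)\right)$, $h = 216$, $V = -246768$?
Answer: $\frac{341147}{93818} \approx 3.6363$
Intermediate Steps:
$s{\left(j \right)} = j \left(436 + j\right)$ ($s{\left(j \right)} = \left(j + j 0\right) \left(j + \left(\left(67 + 153\right) + 216\right)\right) = \left(j + 0\right) \left(j + \left(220 + 216\right)\right) = j \left(j + 436\right) = j \left(436 + j\right)$)
$- \frac{V - 435526}{s{\left(219 \right)} + 44191} = - \frac{-246768 - 435526}{219 \left(436 + 219\right) + 44191} = - \frac{-682294}{219 \cdot 655 + 44191} = - \frac{-682294}{143445 + 44191} = - \frac{-682294}{187636} = \left(-1\right) \left(- \frac{341147}{93818}\right) = \frac{341147}{93818}$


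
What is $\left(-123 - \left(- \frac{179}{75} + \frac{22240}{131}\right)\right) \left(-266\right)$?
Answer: $\frac{758904916}{9825} \approx 77242.0$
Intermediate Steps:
$\left(-123 - \left(- \frac{179}{75} + \frac{22240}{131}\right)\right) \left(-266\right) = \left(-123 - \left(- \frac{179}{75} + \frac{160}{\left(-131\right) \left(- \frac{1}{139}\right)}\right)\right) \left(-266\right) = \left(-123 + \left(- \frac{160}{\frac{131}{139}} + \frac{179}{75}\right)\right) \left(-266\right) = \left(-123 + \left(\left(-160\right) \frac{139}{131} + \frac{179}{75}\right)\right) \left(-266\right) = \left(-123 + \left(- \frac{22240}{131} + \frac{179}{75}\right)\right) \left(-266\right) = \left(-123 - \frac{1644551}{9825}\right) \left(-266\right) = \left(- \frac{2853026}{9825}\right) \left(-266\right) = \frac{758904916}{9825}$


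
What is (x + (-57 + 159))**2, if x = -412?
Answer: 96100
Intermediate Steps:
(x + (-57 + 159))**2 = (-412 + (-57 + 159))**2 = (-412 + 102)**2 = (-310)**2 = 96100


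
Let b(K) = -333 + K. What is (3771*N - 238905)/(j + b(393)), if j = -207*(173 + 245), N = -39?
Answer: 64329/14411 ≈ 4.4639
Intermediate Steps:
j = -86526 (j = -207*418 = -86526)
(3771*N - 238905)/(j + b(393)) = (3771*(-39) - 238905)/(-86526 + (-333 + 393)) = (-147069 - 238905)/(-86526 + 60) = -385974/(-86466) = -385974*(-1/86466) = 64329/14411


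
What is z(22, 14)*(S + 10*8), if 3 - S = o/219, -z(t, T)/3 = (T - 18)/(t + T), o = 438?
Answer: 27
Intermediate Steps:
z(t, T) = -3*(-18 + T)/(T + t) (z(t, T) = -3*(T - 18)/(t + T) = -3*(-18 + T)/(T + t))
S = 1 (S = 3 - 438/219 = 3 - 1*2 = 3 - 2 = 1)
z(22, 14)*(S + 10*8) = (3*(18 - 1*14)/(14 + 22))*(1 + 10*8) = (3*(18 - 14)/36)*(1 + 80) = (3*(1/36)*4)*81 = (1/3)*81 = 27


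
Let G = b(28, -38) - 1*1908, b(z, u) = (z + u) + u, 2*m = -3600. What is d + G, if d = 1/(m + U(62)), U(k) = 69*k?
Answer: -4846967/2478 ≈ -1956.0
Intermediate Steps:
m = -1800 (m = (½)*(-3600) = -1800)
b(z, u) = z + 2*u (b(z, u) = (u + z) + u = z + 2*u)
G = -1956 (G = (28 + 2*(-38)) - 1*1908 = (28 - 76) - 1908 = -48 - 1908 = -1956)
d = 1/2478 (d = 1/(-1800 + 69*62) = 1/(-1800 + 4278) = 1/2478 ≈ 0.00040355)
d + G = 1/2478 - 1956 = -4846967/2478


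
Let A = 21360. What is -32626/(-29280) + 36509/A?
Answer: 613151/217160 ≈ 2.8235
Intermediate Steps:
-32626/(-29280) + 36509/A = -32626/(-29280) + 36509/21360 = -32626*(-1/29280) + 36509*(1/21360) = 16313/14640 + 36509/21360 = 613151/217160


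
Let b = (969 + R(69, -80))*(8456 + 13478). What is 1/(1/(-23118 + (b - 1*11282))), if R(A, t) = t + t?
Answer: 17710206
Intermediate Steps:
R(A, t) = 2*t
b = 17744606 (b = (969 + 2*(-80))*(8456 + 13478) = (969 - 160)*21934 = 809*21934 = 17744606)
1/(1/(-23118 + (b - 1*11282))) = 1/(1/(-23118 + (17744606 - 1*11282))) = 1/(1/(-23118 + (17744606 - 11282))) = 1/(1/(-23118 + 17733324)) = 1/(1/17710206) = 17710206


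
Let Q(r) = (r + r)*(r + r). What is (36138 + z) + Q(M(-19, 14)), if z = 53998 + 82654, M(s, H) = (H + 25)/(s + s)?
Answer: 62378711/361 ≈ 1.7279e+5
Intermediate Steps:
M(s, H) = (25 + H)/(2*s) (M(s, H) = (25 + H)/((2*s)) = (25 + H)*(1/(2*s)) = (25 + H)/(2*s))
Q(r) = 4*r² (Q(r) = (2*r)*(2*r) = 4*r²)
z = 136652
(36138 + z) + Q(M(-19, 14)) = (36138 + 136652) + 4*((½)*(25 + 14)/(-19))² = 172790 + 4*((½)*(-1/19)*39)² = 172790 + 4*(-39/38)² = 172790 + 4*(1521/1444) = 172790 + 1521/361 = 62378711/361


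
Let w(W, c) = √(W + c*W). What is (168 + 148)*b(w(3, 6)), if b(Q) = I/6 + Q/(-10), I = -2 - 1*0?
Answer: -316/3 - 158*√21/5 ≈ -250.14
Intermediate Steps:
I = -2 (I = -2 + 0 = -2)
w(W, c) = √(W + W*c)
b(Q) = -⅓ - Q/10 (b(Q) = -2/6 + Q/(-10) = -2*⅙ + Q*(-⅒) = -⅓ - Q/10)
(168 + 148)*b(w(3, 6)) = (168 + 148)*(-⅓ - √3*√(1 + 6)/10) = 316*(-⅓ - √21/10) = -316/3 - 158*√21/5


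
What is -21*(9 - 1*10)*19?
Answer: 399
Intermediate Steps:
-21*(9 - 1*10)*19 = -21*(9 - 10)*19 = -21*(-1)*19 = 21*19 = 399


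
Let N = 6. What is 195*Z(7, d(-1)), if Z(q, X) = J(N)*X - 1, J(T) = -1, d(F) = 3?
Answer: -780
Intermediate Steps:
Z(q, X) = -1 - X (Z(q, X) = -X - 1 = -1 - X)
195*Z(7, d(-1)) = 195*(-1 - 1*3) = 195*(-1 - 3) = 195*(-4) = -780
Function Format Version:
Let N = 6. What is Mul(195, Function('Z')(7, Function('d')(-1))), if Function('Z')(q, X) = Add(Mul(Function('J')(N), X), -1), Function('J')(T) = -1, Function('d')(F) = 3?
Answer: -780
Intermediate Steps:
Function('Z')(q, X) = Add(-1, Mul(-1, X)) (Function('Z')(q, X) = Add(Mul(-1, X), -1) = Add(-1, Mul(-1, X)))
Mul(195, Function('Z')(7, Function('d')(-1))) = Mul(195, Add(-1, Mul(-1, 3))) = Mul(195, Add(-1, -3)) = Mul(195, -4) = -780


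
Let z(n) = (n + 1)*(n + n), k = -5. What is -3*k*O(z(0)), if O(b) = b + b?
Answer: 0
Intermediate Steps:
z(n) = 2*n*(1 + n) (z(n) = (1 + n)*(2*n) = 2*n*(1 + n))
O(b) = 2*b
-3*k*O(z(0)) = -(-15)*2*(2*0*(1 + 0)) = -(-15)*2*(2*0*1) = -(-15)*2*0 = -(-15)*0 = -3*0 = 0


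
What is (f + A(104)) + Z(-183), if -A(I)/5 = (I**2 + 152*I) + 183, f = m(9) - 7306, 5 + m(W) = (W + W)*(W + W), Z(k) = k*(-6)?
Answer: -139924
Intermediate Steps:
Z(k) = -6*k
m(W) = -5 + 4*W**2 (m(W) = -5 + (W + W)*(W + W) = -5 + (2*W)*(2*W) = -5 + 4*W**2)
f = -6987 (f = (-5 + 4*9**2) - 7306 = (-5 + 4*81) - 7306 = (-5 + 324) - 7306 = 319 - 7306 = -6987)
A(I) = -915 - 760*I - 5*I**2 (A(I) = -5*((I**2 + 152*I) + 183) = -5*(183 + I**2 + 152*I) = -915 - 760*I - 5*I**2)
(f + A(104)) + Z(-183) = (-6987 + (-915 - 760*104 - 5*104**2)) - 6*(-183) = (-6987 + (-915 - 79040 - 5*10816)) + 1098 = (-6987 + (-915 - 79040 - 54080)) + 1098 = (-6987 - 134035) + 1098 = -141022 + 1098 = -139924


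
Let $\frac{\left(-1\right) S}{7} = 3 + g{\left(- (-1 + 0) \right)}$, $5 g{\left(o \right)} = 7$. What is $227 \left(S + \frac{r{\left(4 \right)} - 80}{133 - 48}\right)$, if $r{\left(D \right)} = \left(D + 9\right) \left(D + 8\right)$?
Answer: $- \frac{577034}{85} \approx -6788.6$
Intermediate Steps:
$r{\left(D \right)} = \left(8 + D\right) \left(9 + D\right)$ ($r{\left(D \right)} = \left(9 + D\right) \left(8 + D\right) = \left(8 + D\right) \left(9 + D\right)$)
$g{\left(o \right)} = \frac{7}{5}$ ($g{\left(o \right)} = \frac{1}{5} \cdot 7 = \frac{7}{5}$)
$S = - \frac{154}{5}$ ($S = - 7 \left(3 + \frac{7}{5}\right) = \left(-7\right) \frac{22}{5} = - \frac{154}{5} \approx -30.8$)
$227 \left(S + \frac{r{\left(4 \right)} - 80}{133 - 48}\right) = 227 \left(- \frac{154}{5} + \frac{\left(72 + 4^{2} + 17 \cdot 4\right) - 80}{133 - 48}\right) = 227 \left(- \frac{154}{5} + \frac{\left(72 + 16 + 68\right) - 80}{85}\right) = 227 \left(- \frac{154}{5} + \left(156 - 80\right) \frac{1}{85}\right) = 227 \left(- \frac{154}{5} + 76 \cdot \frac{1}{85}\right) = 227 \left(- \frac{154}{5} + \frac{76}{85}\right) = 227 \left(- \frac{2542}{85}\right) = - \frac{577034}{85}$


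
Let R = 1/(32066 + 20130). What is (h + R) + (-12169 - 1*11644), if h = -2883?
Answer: -1393424415/52196 ≈ -26696.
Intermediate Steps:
R = 1/52196 ≈ 1.9159e-5
(h + R) + (-12169 - 1*11644) = (-2883 + 1/52196) + (-12169 - 1*11644) = -150481067/52196 + (-12169 - 11644) = -150481067/52196 - 23813 = -1393424415/52196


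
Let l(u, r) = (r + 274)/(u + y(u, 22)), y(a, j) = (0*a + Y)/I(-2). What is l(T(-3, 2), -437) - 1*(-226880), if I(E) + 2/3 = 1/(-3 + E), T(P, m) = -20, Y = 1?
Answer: 62394119/275 ≈ 2.2689e+5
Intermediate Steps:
I(E) = -2/3 + 1/(-3 + E)
y(a, j) = -15/13 (y(a, j) = (0*a + 1)/(((9 - 2*(-2))/(3*(-3 - 2)))) = (0 + 1)/(((1/3)*(9 + 4)/(-5))) = 1/((1/3)*(-1/5)*13) = 1/(-13/15) = 1*(-15/13) = -15/13)
l(u, r) = (274 + r)/(-15/13 + u) (l(u, r) = (r + 274)/(u - 15/13) = (274 + r)/(-15/13 + u))
l(T(-3, 2), -437) - 1*(-226880) = 13*(274 - 437)/(-15 + 13*(-20)) - 1*(-226880) = 13*(-163)/(-15 - 260) + 226880 = 13*(-163)/(-275) + 226880 = 13*(-1/275)*(-163) + 226880 = 2119/275 + 226880 = 62394119/275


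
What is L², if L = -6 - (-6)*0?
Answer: 36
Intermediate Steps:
L = -6 (L = -6 - 1*0 = -6 + 0 = -6)
L² = (-6)² = 36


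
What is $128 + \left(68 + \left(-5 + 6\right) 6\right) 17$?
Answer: $1386$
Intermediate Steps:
$128 + \left(68 + \left(-5 + 6\right) 6\right) 17 = 128 + \left(68 + 1 \cdot 6\right) 17 = 128 + \left(68 + 6\right) 17 = 128 + 74 \cdot 17 = 128 + 1258 = 1386$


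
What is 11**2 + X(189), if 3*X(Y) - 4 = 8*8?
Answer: 431/3 ≈ 143.67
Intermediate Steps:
X(Y) = 68/3 (X(Y) = 4/3 + (8*8)/3 = 4/3 + (1/3)*64 = 4/3 + 64/3 = 68/3)
11**2 + X(189) = 11**2 + 68/3 = 121 + 68/3 = 431/3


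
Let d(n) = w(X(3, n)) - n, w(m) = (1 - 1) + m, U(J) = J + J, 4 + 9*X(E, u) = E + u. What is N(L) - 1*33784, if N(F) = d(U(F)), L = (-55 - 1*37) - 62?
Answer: -100531/3 ≈ -33510.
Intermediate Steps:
L = -154 (L = (-55 - 37) - 62 = -92 - 62 = -154)
X(E, u) = -4/9 + E/9 + u/9 (X(E, u) = -4/9 + (E + u)/9 = -4/9 + (E/9 + u/9) = -4/9 + E/9 + u/9)
U(J) = 2*J
w(m) = m (w(m) = 0 + m = m)
d(n) = -⅑ - 8*n/9 (d(n) = (-4/9 + (⅑)*3 + n/9) - n = (-4/9 + ⅓ + n/9) - n = (-⅑ + n/9) - n = -⅑ - 8*n/9)
N(F) = -⅑ - 16*F/9
N(L) - 1*33784 = (-⅑ - 16/9*(-154)) - 1*33784 = (-⅑ + 2464/9) - 33784 = 821/3 - 33784 = -100531/3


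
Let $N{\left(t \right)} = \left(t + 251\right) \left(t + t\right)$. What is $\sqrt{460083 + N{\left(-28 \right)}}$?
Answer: $\sqrt{447595} \approx 669.03$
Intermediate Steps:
$N{\left(t \right)} = 2 t \left(251 + t\right)$ ($N{\left(t \right)} = \left(251 + t\right) 2 t = 2 t \left(251 + t\right)$)
$\sqrt{460083 + N{\left(-28 \right)}} = \sqrt{460083 + 2 \left(-28\right) \left(251 - 28\right)} = \sqrt{460083 + 2 \left(-28\right) 223} = \sqrt{460083 - 12488} = \sqrt{447595}$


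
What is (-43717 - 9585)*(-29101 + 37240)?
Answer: -433824978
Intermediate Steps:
(-43717 - 9585)*(-29101 + 37240) = -53302*8139 = -433824978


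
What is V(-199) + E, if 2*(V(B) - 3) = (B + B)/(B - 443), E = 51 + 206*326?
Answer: 43149019/642 ≈ 67210.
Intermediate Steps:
E = 67207 (E = 51 + 67156 = 67207)
V(B) = 3 + B/(-443 + B) (V(B) = 3 + ((B + B)/(B - 443))/2 = 3 + ((2*B)/(-443 + B))/2 = 3 + (2*B/(-443 + B))/2 = 3 + B/(-443 + B))
V(-199) + E = (-1329 + 4*(-199))/(-443 - 199) + 67207 = (-1329 - 796)/(-642) + 67207 = -1/642*(-2125) + 67207 = 2125/642 + 67207 = 43149019/642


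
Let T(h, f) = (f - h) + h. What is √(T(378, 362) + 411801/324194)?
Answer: √225919152554/24938 ≈ 19.060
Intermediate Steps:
T(h, f) = f
√(T(378, 362) + 411801/324194) = √(362 + 411801/324194) = √(362 + 411801*(1/324194)) = √(362 + 31677/24938) = √(9059233/24938) = √225919152554/24938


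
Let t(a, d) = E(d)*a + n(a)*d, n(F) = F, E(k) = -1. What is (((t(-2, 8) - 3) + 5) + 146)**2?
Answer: 17956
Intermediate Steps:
t(a, d) = -a + a*d
(((t(-2, 8) - 3) + 5) + 146)**2 = (((-2*(-1 + 8) - 3) + 5) + 146)**2 = (((-2*7 - 3) + 5) + 146)**2 = (((-14 - 3) + 5) + 146)**2 = ((-17 + 5) + 146)**2 = (-12 + 146)**2 = 134**2 = 17956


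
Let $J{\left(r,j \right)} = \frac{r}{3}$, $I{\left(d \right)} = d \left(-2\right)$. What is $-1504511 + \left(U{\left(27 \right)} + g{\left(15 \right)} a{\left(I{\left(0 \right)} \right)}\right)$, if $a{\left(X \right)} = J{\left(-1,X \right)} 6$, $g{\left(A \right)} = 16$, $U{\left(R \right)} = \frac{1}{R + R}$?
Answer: $- \frac{81245321}{54} \approx -1.5045 \cdot 10^{6}$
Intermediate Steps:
$I{\left(d \right)} = - 2 d$
$U{\left(R \right)} = \frac{1}{2 R}$
$J{\left(r,j \right)} = \frac{r}{3}$ ($J{\left(r,j \right)} = r \frac{1}{3} = \frac{r}{3}$)
$a{\left(X \right)} = -2$ ($a{\left(X \right)} = \frac{1}{3} \left(-1\right) 6 = \left(- \frac{1}{3}\right) 6 = -2$)
$-1504511 + \left(U{\left(27 \right)} + g{\left(15 \right)} a{\left(I{\left(0 \right)} \right)}\right) = -1504511 + \left(\frac{1}{2 \cdot 27} + 16 \left(-2\right)\right) = -1504511 + \left(\frac{1}{2} \cdot \frac{1}{27} - 32\right) = -1504511 + \left(\frac{1}{54} - 32\right) = -1504511 - \frac{1727}{54} = - \frac{81245321}{54}$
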